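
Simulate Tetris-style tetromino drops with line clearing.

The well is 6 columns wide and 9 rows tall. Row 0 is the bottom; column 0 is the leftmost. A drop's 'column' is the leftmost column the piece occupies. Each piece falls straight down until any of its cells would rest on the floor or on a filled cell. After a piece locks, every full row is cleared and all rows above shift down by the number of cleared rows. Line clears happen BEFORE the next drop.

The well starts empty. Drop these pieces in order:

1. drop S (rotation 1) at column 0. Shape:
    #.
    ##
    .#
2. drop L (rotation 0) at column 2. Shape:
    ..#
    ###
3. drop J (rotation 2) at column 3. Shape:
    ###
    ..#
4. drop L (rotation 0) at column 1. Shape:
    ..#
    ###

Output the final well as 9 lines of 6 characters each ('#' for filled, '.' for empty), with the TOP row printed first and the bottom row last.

Drop 1: S rot1 at col 0 lands with bottom-row=0; cleared 0 line(s) (total 0); column heights now [3 2 0 0 0 0], max=3
Drop 2: L rot0 at col 2 lands with bottom-row=0; cleared 0 line(s) (total 0); column heights now [3 2 1 1 2 0], max=3
Drop 3: J rot2 at col 3 lands with bottom-row=1; cleared 0 line(s) (total 0); column heights now [3 2 1 3 3 3], max=3
Drop 4: L rot0 at col 1 lands with bottom-row=3; cleared 0 line(s) (total 0); column heights now [3 4 4 5 3 3], max=5

Answer: ......
......
......
......
...#..
.###..
#..###
##..##
.####.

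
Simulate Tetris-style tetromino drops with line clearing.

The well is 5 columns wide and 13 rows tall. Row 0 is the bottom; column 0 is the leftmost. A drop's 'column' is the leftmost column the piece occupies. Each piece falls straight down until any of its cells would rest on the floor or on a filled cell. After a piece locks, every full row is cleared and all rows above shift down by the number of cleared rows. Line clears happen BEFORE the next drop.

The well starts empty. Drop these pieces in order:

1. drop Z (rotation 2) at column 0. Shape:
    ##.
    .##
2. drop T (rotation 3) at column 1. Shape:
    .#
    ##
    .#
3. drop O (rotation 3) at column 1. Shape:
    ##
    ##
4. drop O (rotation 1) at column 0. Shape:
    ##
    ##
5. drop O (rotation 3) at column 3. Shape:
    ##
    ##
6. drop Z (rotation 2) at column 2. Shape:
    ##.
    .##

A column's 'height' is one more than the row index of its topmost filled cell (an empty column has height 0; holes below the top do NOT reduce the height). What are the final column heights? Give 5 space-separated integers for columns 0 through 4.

Answer: 7 7 6 6 5

Derivation:
Drop 1: Z rot2 at col 0 lands with bottom-row=0; cleared 0 line(s) (total 0); column heights now [2 2 1 0 0], max=2
Drop 2: T rot3 at col 1 lands with bottom-row=1; cleared 0 line(s) (total 0); column heights now [2 3 4 0 0], max=4
Drop 3: O rot3 at col 1 lands with bottom-row=4; cleared 0 line(s) (total 0); column heights now [2 6 6 0 0], max=6
Drop 4: O rot1 at col 0 lands with bottom-row=6; cleared 0 line(s) (total 0); column heights now [8 8 6 0 0], max=8
Drop 5: O rot3 at col 3 lands with bottom-row=0; cleared 1 line(s) (total 1); column heights now [7 7 5 1 1], max=7
Drop 6: Z rot2 at col 2 lands with bottom-row=4; cleared 0 line(s) (total 1); column heights now [7 7 6 6 5], max=7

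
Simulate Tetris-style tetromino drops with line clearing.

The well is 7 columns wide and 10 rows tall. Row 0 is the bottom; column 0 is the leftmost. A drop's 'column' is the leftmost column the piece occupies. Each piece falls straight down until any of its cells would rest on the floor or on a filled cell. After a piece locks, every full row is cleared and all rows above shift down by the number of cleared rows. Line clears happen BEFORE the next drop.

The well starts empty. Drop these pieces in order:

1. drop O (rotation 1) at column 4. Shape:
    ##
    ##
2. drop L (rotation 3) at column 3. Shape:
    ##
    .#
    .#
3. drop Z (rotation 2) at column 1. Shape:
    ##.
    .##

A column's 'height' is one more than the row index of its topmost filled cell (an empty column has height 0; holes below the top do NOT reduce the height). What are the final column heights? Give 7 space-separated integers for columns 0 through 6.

Drop 1: O rot1 at col 4 lands with bottom-row=0; cleared 0 line(s) (total 0); column heights now [0 0 0 0 2 2 0], max=2
Drop 2: L rot3 at col 3 lands with bottom-row=2; cleared 0 line(s) (total 0); column heights now [0 0 0 5 5 2 0], max=5
Drop 3: Z rot2 at col 1 lands with bottom-row=5; cleared 0 line(s) (total 0); column heights now [0 7 7 6 5 2 0], max=7

Answer: 0 7 7 6 5 2 0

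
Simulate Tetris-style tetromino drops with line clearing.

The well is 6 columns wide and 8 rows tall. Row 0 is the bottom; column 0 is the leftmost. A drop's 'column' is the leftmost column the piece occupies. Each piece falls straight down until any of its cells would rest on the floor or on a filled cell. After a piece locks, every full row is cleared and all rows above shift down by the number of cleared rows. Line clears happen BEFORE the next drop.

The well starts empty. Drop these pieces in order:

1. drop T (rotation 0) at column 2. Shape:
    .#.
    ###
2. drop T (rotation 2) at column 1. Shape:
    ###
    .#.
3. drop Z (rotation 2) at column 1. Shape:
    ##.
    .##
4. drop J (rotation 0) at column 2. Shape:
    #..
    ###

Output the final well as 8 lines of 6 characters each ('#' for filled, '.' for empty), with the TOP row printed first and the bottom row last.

Answer: ......
..#...
..###.
.##...
..##..
.###..
..##..
..###.

Derivation:
Drop 1: T rot0 at col 2 lands with bottom-row=0; cleared 0 line(s) (total 0); column heights now [0 0 1 2 1 0], max=2
Drop 2: T rot2 at col 1 lands with bottom-row=1; cleared 0 line(s) (total 0); column heights now [0 3 3 3 1 0], max=3
Drop 3: Z rot2 at col 1 lands with bottom-row=3; cleared 0 line(s) (total 0); column heights now [0 5 5 4 1 0], max=5
Drop 4: J rot0 at col 2 lands with bottom-row=5; cleared 0 line(s) (total 0); column heights now [0 5 7 6 6 0], max=7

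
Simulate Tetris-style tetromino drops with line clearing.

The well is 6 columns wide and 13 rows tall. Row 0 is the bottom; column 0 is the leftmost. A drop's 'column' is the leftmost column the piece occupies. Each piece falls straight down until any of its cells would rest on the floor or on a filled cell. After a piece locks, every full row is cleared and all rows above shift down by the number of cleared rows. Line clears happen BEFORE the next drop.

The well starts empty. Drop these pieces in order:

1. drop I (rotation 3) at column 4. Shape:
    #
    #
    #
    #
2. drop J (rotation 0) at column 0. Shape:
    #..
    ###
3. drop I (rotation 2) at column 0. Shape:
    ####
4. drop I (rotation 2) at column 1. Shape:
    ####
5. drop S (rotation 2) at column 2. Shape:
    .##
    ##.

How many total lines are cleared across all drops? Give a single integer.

Answer: 0

Derivation:
Drop 1: I rot3 at col 4 lands with bottom-row=0; cleared 0 line(s) (total 0); column heights now [0 0 0 0 4 0], max=4
Drop 2: J rot0 at col 0 lands with bottom-row=0; cleared 0 line(s) (total 0); column heights now [2 1 1 0 4 0], max=4
Drop 3: I rot2 at col 0 lands with bottom-row=2; cleared 0 line(s) (total 0); column heights now [3 3 3 3 4 0], max=4
Drop 4: I rot2 at col 1 lands with bottom-row=4; cleared 0 line(s) (total 0); column heights now [3 5 5 5 5 0], max=5
Drop 5: S rot2 at col 2 lands with bottom-row=5; cleared 0 line(s) (total 0); column heights now [3 5 6 7 7 0], max=7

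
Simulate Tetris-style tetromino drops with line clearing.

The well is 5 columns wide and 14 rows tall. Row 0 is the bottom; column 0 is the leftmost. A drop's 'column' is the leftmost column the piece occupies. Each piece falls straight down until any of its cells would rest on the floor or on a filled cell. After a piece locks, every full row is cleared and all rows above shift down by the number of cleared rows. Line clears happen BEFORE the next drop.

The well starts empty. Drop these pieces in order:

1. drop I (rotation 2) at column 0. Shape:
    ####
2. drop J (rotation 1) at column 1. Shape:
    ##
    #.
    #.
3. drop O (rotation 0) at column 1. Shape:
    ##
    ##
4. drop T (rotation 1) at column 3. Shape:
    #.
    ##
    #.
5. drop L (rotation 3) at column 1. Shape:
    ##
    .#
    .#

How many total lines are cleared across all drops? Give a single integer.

Drop 1: I rot2 at col 0 lands with bottom-row=0; cleared 0 line(s) (total 0); column heights now [1 1 1 1 0], max=1
Drop 2: J rot1 at col 1 lands with bottom-row=1; cleared 0 line(s) (total 0); column heights now [1 4 4 1 0], max=4
Drop 3: O rot0 at col 1 lands with bottom-row=4; cleared 0 line(s) (total 0); column heights now [1 6 6 1 0], max=6
Drop 4: T rot1 at col 3 lands with bottom-row=1; cleared 0 line(s) (total 0); column heights now [1 6 6 4 3], max=6
Drop 5: L rot3 at col 1 lands with bottom-row=6; cleared 0 line(s) (total 0); column heights now [1 9 9 4 3], max=9

Answer: 0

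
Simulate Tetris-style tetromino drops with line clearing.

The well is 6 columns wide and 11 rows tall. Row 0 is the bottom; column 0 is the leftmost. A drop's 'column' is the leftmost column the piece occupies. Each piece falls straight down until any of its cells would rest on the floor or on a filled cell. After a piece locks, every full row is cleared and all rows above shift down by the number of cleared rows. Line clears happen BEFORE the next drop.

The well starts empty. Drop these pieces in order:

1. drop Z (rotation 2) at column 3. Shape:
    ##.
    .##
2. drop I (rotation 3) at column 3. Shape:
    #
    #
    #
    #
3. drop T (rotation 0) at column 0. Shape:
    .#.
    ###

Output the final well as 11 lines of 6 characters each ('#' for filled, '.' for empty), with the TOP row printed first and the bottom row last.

Answer: ......
......
......
......
......
...#..
...#..
...#..
...#..
.#.##.
###.##

Derivation:
Drop 1: Z rot2 at col 3 lands with bottom-row=0; cleared 0 line(s) (total 0); column heights now [0 0 0 2 2 1], max=2
Drop 2: I rot3 at col 3 lands with bottom-row=2; cleared 0 line(s) (total 0); column heights now [0 0 0 6 2 1], max=6
Drop 3: T rot0 at col 0 lands with bottom-row=0; cleared 0 line(s) (total 0); column heights now [1 2 1 6 2 1], max=6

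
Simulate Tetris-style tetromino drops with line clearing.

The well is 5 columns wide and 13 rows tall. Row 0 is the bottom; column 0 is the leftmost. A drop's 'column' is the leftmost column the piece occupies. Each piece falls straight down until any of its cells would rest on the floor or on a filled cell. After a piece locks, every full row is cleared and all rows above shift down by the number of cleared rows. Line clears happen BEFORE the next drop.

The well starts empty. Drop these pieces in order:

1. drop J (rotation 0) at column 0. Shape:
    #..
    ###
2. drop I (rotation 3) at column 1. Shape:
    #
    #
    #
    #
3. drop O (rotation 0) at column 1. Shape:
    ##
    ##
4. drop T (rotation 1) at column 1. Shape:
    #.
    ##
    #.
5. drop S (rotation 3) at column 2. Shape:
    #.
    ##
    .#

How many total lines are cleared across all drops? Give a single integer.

Drop 1: J rot0 at col 0 lands with bottom-row=0; cleared 0 line(s) (total 0); column heights now [2 1 1 0 0], max=2
Drop 2: I rot3 at col 1 lands with bottom-row=1; cleared 0 line(s) (total 0); column heights now [2 5 1 0 0], max=5
Drop 3: O rot0 at col 1 lands with bottom-row=5; cleared 0 line(s) (total 0); column heights now [2 7 7 0 0], max=7
Drop 4: T rot1 at col 1 lands with bottom-row=7; cleared 0 line(s) (total 0); column heights now [2 10 9 0 0], max=10
Drop 5: S rot3 at col 2 lands with bottom-row=8; cleared 0 line(s) (total 0); column heights now [2 10 11 10 0], max=11

Answer: 0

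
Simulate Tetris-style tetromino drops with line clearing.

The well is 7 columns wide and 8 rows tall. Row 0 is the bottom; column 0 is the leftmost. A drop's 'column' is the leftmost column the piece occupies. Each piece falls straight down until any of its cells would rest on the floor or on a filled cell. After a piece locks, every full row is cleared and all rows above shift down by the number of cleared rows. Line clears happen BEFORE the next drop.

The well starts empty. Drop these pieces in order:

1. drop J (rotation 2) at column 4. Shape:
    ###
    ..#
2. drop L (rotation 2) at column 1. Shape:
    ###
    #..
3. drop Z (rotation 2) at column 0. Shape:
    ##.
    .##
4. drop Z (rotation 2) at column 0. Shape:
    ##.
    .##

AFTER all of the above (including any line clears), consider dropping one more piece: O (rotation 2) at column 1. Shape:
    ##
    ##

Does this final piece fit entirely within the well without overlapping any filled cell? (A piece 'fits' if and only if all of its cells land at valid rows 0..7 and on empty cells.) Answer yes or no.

Drop 1: J rot2 at col 4 lands with bottom-row=0; cleared 0 line(s) (total 0); column heights now [0 0 0 0 2 2 2], max=2
Drop 2: L rot2 at col 1 lands with bottom-row=0; cleared 0 line(s) (total 0); column heights now [0 2 2 2 2 2 2], max=2
Drop 3: Z rot2 at col 0 lands with bottom-row=2; cleared 0 line(s) (total 0); column heights now [4 4 3 2 2 2 2], max=4
Drop 4: Z rot2 at col 0 lands with bottom-row=4; cleared 0 line(s) (total 0); column heights now [6 6 5 2 2 2 2], max=6
Test piece O rot2 at col 1 (width 2): heights before test = [6 6 5 2 2 2 2]; fits = True

Answer: yes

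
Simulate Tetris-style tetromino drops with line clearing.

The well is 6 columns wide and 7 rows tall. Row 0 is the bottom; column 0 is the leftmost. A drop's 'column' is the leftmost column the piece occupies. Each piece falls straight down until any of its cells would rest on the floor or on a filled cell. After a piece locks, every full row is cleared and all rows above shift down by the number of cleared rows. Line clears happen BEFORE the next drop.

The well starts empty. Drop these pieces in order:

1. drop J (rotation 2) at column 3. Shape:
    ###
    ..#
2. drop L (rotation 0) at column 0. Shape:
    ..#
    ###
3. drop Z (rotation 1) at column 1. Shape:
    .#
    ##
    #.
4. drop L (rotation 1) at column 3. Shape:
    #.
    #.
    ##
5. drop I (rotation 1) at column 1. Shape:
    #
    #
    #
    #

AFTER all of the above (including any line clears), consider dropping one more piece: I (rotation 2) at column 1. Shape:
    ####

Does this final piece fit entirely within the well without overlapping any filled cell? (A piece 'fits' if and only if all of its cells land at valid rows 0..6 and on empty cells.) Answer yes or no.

Answer: no

Derivation:
Drop 1: J rot2 at col 3 lands with bottom-row=0; cleared 0 line(s) (total 0); column heights now [0 0 0 2 2 2], max=2
Drop 2: L rot0 at col 0 lands with bottom-row=0; cleared 0 line(s) (total 0); column heights now [1 1 2 2 2 2], max=2
Drop 3: Z rot1 at col 1 lands with bottom-row=1; cleared 0 line(s) (total 0); column heights now [1 3 4 2 2 2], max=4
Drop 4: L rot1 at col 3 lands with bottom-row=2; cleared 0 line(s) (total 0); column heights now [1 3 4 5 3 2], max=5
Drop 5: I rot1 at col 1 lands with bottom-row=3; cleared 0 line(s) (total 0); column heights now [1 7 4 5 3 2], max=7
Test piece I rot2 at col 1 (width 4): heights before test = [1 7 4 5 3 2]; fits = False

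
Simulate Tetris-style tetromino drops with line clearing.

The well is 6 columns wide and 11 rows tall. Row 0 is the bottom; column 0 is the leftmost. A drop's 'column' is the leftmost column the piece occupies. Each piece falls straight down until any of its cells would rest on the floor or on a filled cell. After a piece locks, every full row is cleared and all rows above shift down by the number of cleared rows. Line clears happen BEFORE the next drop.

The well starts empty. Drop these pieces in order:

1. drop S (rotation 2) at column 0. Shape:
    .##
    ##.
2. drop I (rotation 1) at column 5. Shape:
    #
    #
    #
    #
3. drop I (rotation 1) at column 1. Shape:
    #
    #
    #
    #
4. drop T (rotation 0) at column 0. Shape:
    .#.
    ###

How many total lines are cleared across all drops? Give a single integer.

Drop 1: S rot2 at col 0 lands with bottom-row=0; cleared 0 line(s) (total 0); column heights now [1 2 2 0 0 0], max=2
Drop 2: I rot1 at col 5 lands with bottom-row=0; cleared 0 line(s) (total 0); column heights now [1 2 2 0 0 4], max=4
Drop 3: I rot1 at col 1 lands with bottom-row=2; cleared 0 line(s) (total 0); column heights now [1 6 2 0 0 4], max=6
Drop 4: T rot0 at col 0 lands with bottom-row=6; cleared 0 line(s) (total 0); column heights now [7 8 7 0 0 4], max=8

Answer: 0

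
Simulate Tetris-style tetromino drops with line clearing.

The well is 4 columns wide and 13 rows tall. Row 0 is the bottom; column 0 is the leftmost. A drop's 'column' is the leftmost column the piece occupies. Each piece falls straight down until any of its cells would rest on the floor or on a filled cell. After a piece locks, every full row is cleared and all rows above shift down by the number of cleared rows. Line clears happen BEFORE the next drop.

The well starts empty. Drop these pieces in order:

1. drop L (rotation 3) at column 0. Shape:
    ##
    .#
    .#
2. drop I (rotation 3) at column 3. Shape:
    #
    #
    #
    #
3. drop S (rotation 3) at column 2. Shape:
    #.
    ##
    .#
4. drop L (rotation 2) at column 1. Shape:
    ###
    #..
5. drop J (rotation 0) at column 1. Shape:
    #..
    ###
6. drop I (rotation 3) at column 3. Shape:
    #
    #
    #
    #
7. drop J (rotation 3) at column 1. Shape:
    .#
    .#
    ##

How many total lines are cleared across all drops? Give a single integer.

Drop 1: L rot3 at col 0 lands with bottom-row=0; cleared 0 line(s) (total 0); column heights now [3 3 0 0], max=3
Drop 2: I rot3 at col 3 lands with bottom-row=0; cleared 0 line(s) (total 0); column heights now [3 3 0 4], max=4
Drop 3: S rot3 at col 2 lands with bottom-row=4; cleared 0 line(s) (total 0); column heights now [3 3 7 6], max=7
Drop 4: L rot2 at col 1 lands with bottom-row=6; cleared 0 line(s) (total 0); column heights now [3 8 8 8], max=8
Drop 5: J rot0 at col 1 lands with bottom-row=8; cleared 0 line(s) (total 0); column heights now [3 10 9 9], max=10
Drop 6: I rot3 at col 3 lands with bottom-row=9; cleared 0 line(s) (total 0); column heights now [3 10 9 13], max=13
Drop 7: J rot3 at col 1 lands with bottom-row=10; cleared 0 line(s) (total 0); column heights now [3 11 13 13], max=13

Answer: 0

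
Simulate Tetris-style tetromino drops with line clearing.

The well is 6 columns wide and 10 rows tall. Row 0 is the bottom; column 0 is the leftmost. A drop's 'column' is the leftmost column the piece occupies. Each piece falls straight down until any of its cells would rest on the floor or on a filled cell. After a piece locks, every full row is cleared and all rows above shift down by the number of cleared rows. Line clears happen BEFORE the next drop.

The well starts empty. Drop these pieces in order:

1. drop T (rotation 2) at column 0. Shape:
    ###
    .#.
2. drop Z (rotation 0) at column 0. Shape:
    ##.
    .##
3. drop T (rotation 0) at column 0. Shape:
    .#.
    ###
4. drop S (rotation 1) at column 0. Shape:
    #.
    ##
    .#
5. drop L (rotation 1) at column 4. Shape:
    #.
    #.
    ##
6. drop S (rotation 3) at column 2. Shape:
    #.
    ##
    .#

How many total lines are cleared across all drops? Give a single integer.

Answer: 0

Derivation:
Drop 1: T rot2 at col 0 lands with bottom-row=0; cleared 0 line(s) (total 0); column heights now [2 2 2 0 0 0], max=2
Drop 2: Z rot0 at col 0 lands with bottom-row=2; cleared 0 line(s) (total 0); column heights now [4 4 3 0 0 0], max=4
Drop 3: T rot0 at col 0 lands with bottom-row=4; cleared 0 line(s) (total 0); column heights now [5 6 5 0 0 0], max=6
Drop 4: S rot1 at col 0 lands with bottom-row=6; cleared 0 line(s) (total 0); column heights now [9 8 5 0 0 0], max=9
Drop 5: L rot1 at col 4 lands with bottom-row=0; cleared 0 line(s) (total 0); column heights now [9 8 5 0 3 1], max=9
Drop 6: S rot3 at col 2 lands with bottom-row=4; cleared 0 line(s) (total 0); column heights now [9 8 7 6 3 1], max=9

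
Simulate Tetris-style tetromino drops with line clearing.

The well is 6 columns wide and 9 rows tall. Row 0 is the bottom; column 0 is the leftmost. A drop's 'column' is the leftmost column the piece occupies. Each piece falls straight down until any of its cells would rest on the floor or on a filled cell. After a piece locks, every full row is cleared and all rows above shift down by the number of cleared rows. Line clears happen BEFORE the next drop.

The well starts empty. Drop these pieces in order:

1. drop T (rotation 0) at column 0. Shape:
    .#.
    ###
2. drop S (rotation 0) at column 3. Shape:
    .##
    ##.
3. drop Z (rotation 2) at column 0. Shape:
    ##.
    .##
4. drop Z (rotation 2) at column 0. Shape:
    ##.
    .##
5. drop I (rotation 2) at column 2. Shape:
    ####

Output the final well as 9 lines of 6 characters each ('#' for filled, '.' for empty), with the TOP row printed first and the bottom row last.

Answer: ......
......
......
......
.##...
##....
.##...
.#..##
#####.

Derivation:
Drop 1: T rot0 at col 0 lands with bottom-row=0; cleared 0 line(s) (total 0); column heights now [1 2 1 0 0 0], max=2
Drop 2: S rot0 at col 3 lands with bottom-row=0; cleared 0 line(s) (total 0); column heights now [1 2 1 1 2 2], max=2
Drop 3: Z rot2 at col 0 lands with bottom-row=2; cleared 0 line(s) (total 0); column heights now [4 4 3 1 2 2], max=4
Drop 4: Z rot2 at col 0 lands with bottom-row=4; cleared 0 line(s) (total 0); column heights now [6 6 5 1 2 2], max=6
Drop 5: I rot2 at col 2 lands with bottom-row=5; cleared 1 line(s) (total 1); column heights now [4 5 5 1 2 2], max=5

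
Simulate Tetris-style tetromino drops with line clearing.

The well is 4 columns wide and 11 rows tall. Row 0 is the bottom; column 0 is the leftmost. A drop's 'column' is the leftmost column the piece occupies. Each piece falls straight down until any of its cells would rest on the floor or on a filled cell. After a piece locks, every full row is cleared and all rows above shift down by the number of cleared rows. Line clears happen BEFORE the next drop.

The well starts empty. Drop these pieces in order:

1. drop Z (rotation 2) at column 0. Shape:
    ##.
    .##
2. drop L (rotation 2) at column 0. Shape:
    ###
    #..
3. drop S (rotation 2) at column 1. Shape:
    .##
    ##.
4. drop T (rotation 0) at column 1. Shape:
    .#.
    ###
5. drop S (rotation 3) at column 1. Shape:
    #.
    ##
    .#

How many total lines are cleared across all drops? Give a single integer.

Answer: 0

Derivation:
Drop 1: Z rot2 at col 0 lands with bottom-row=0; cleared 0 line(s) (total 0); column heights now [2 2 1 0], max=2
Drop 2: L rot2 at col 0 lands with bottom-row=2; cleared 0 line(s) (total 0); column heights now [4 4 4 0], max=4
Drop 3: S rot2 at col 1 lands with bottom-row=4; cleared 0 line(s) (total 0); column heights now [4 5 6 6], max=6
Drop 4: T rot0 at col 1 lands with bottom-row=6; cleared 0 line(s) (total 0); column heights now [4 7 8 7], max=8
Drop 5: S rot3 at col 1 lands with bottom-row=8; cleared 0 line(s) (total 0); column heights now [4 11 10 7], max=11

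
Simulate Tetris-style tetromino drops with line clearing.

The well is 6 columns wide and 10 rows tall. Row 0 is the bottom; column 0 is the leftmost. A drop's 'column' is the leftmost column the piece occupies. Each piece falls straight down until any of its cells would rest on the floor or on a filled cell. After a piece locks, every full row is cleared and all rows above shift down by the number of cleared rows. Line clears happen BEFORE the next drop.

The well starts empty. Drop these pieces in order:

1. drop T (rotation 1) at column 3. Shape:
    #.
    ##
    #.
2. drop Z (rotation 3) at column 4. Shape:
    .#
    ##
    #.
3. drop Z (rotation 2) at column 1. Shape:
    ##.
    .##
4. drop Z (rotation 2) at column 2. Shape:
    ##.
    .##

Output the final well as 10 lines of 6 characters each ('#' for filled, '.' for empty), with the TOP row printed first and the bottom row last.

Answer: ......
......
......
......
..##..
.#####
..####
...##.
...##.
...#..

Derivation:
Drop 1: T rot1 at col 3 lands with bottom-row=0; cleared 0 line(s) (total 0); column heights now [0 0 0 3 2 0], max=3
Drop 2: Z rot3 at col 4 lands with bottom-row=2; cleared 0 line(s) (total 0); column heights now [0 0 0 3 4 5], max=5
Drop 3: Z rot2 at col 1 lands with bottom-row=3; cleared 0 line(s) (total 0); column heights now [0 5 5 4 4 5], max=5
Drop 4: Z rot2 at col 2 lands with bottom-row=4; cleared 0 line(s) (total 0); column heights now [0 5 6 6 5 5], max=6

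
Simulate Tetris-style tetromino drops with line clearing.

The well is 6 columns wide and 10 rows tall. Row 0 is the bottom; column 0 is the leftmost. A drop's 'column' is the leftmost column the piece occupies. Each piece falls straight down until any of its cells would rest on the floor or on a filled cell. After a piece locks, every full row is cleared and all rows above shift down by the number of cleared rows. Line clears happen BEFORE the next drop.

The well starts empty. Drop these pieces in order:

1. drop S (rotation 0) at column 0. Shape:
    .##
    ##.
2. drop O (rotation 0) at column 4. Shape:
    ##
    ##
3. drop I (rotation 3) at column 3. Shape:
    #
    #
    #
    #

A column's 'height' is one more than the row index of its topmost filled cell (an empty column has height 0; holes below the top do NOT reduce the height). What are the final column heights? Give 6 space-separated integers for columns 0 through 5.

Answer: 1 2 2 4 2 2

Derivation:
Drop 1: S rot0 at col 0 lands with bottom-row=0; cleared 0 line(s) (total 0); column heights now [1 2 2 0 0 0], max=2
Drop 2: O rot0 at col 4 lands with bottom-row=0; cleared 0 line(s) (total 0); column heights now [1 2 2 0 2 2], max=2
Drop 3: I rot3 at col 3 lands with bottom-row=0; cleared 0 line(s) (total 0); column heights now [1 2 2 4 2 2], max=4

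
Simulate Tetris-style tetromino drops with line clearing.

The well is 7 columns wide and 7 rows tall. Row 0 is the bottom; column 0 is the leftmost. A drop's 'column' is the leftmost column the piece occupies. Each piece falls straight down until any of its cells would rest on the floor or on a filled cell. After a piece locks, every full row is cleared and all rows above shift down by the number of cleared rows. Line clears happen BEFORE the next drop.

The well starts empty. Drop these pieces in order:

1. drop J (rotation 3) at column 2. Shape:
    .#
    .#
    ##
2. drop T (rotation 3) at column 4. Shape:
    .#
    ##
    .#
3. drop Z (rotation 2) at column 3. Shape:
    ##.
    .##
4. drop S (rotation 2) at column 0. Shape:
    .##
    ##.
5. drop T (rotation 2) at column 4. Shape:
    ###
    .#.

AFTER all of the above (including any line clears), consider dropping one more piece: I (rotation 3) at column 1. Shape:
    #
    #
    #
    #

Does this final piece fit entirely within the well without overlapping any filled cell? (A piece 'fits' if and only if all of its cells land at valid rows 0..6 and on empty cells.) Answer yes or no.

Drop 1: J rot3 at col 2 lands with bottom-row=0; cleared 0 line(s) (total 0); column heights now [0 0 1 3 0 0 0], max=3
Drop 2: T rot3 at col 4 lands with bottom-row=0; cleared 0 line(s) (total 0); column heights now [0 0 1 3 2 3 0], max=3
Drop 3: Z rot2 at col 3 lands with bottom-row=3; cleared 0 line(s) (total 0); column heights now [0 0 1 5 5 4 0], max=5
Drop 4: S rot2 at col 0 lands with bottom-row=0; cleared 0 line(s) (total 0); column heights now [1 2 2 5 5 4 0], max=5
Drop 5: T rot2 at col 4 lands with bottom-row=4; cleared 0 line(s) (total 0); column heights now [1 2 2 5 6 6 6], max=6
Test piece I rot3 at col 1 (width 1): heights before test = [1 2 2 5 6 6 6]; fits = True

Answer: yes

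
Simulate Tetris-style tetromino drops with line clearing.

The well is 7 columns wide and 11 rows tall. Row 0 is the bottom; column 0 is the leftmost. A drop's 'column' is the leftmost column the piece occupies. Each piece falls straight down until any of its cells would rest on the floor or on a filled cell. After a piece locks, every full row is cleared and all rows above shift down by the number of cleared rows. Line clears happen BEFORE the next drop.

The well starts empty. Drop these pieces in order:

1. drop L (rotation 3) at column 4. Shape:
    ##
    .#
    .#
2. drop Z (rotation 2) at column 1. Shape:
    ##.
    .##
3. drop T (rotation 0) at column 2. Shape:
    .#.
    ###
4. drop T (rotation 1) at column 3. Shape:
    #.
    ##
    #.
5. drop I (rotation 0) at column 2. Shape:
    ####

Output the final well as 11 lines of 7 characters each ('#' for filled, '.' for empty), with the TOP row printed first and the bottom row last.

Answer: .......
.......
..####.
...#...
...##..
...#...
...#...
..###..
....##.
.##..#.
..##.#.

Derivation:
Drop 1: L rot3 at col 4 lands with bottom-row=0; cleared 0 line(s) (total 0); column heights now [0 0 0 0 3 3 0], max=3
Drop 2: Z rot2 at col 1 lands with bottom-row=0; cleared 0 line(s) (total 0); column heights now [0 2 2 1 3 3 0], max=3
Drop 3: T rot0 at col 2 lands with bottom-row=3; cleared 0 line(s) (total 0); column heights now [0 2 4 5 4 3 0], max=5
Drop 4: T rot1 at col 3 lands with bottom-row=5; cleared 0 line(s) (total 0); column heights now [0 2 4 8 7 3 0], max=8
Drop 5: I rot0 at col 2 lands with bottom-row=8; cleared 0 line(s) (total 0); column heights now [0 2 9 9 9 9 0], max=9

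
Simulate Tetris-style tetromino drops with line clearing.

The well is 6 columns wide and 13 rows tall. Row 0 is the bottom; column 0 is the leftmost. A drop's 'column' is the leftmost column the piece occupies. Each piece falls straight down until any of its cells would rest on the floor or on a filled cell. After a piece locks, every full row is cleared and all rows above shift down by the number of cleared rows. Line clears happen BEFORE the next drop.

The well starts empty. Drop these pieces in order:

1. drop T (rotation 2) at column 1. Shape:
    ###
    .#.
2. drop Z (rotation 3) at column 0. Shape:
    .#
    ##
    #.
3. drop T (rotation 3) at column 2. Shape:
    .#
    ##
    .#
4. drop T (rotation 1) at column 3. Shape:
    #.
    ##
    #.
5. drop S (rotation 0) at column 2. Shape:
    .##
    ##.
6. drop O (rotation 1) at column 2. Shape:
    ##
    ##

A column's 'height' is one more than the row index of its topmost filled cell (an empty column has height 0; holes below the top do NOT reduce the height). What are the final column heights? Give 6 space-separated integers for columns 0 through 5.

Drop 1: T rot2 at col 1 lands with bottom-row=0; cleared 0 line(s) (total 0); column heights now [0 2 2 2 0 0], max=2
Drop 2: Z rot3 at col 0 lands with bottom-row=1; cleared 0 line(s) (total 0); column heights now [3 4 2 2 0 0], max=4
Drop 3: T rot3 at col 2 lands with bottom-row=2; cleared 0 line(s) (total 0); column heights now [3 4 4 5 0 0], max=5
Drop 4: T rot1 at col 3 lands with bottom-row=5; cleared 0 line(s) (total 0); column heights now [3 4 4 8 7 0], max=8
Drop 5: S rot0 at col 2 lands with bottom-row=8; cleared 0 line(s) (total 0); column heights now [3 4 9 10 10 0], max=10
Drop 6: O rot1 at col 2 lands with bottom-row=10; cleared 0 line(s) (total 0); column heights now [3 4 12 12 10 0], max=12

Answer: 3 4 12 12 10 0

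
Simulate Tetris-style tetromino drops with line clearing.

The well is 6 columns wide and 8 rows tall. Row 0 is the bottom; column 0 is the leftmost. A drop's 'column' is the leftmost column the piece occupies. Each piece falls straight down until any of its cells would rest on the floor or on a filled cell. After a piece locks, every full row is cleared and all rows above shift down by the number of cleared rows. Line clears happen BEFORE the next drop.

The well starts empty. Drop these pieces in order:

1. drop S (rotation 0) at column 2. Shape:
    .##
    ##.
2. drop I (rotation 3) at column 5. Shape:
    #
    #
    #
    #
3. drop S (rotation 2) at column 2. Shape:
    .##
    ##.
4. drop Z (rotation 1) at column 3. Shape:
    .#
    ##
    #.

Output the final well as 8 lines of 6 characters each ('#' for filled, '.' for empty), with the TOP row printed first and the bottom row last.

Drop 1: S rot0 at col 2 lands with bottom-row=0; cleared 0 line(s) (total 0); column heights now [0 0 1 2 2 0], max=2
Drop 2: I rot3 at col 5 lands with bottom-row=0; cleared 0 line(s) (total 0); column heights now [0 0 1 2 2 4], max=4
Drop 3: S rot2 at col 2 lands with bottom-row=2; cleared 0 line(s) (total 0); column heights now [0 0 3 4 4 4], max=4
Drop 4: Z rot1 at col 3 lands with bottom-row=4; cleared 0 line(s) (total 0); column heights now [0 0 3 6 7 4], max=7

Answer: ......
....#.
...##.
...#..
...###
..##.#
...###
..##.#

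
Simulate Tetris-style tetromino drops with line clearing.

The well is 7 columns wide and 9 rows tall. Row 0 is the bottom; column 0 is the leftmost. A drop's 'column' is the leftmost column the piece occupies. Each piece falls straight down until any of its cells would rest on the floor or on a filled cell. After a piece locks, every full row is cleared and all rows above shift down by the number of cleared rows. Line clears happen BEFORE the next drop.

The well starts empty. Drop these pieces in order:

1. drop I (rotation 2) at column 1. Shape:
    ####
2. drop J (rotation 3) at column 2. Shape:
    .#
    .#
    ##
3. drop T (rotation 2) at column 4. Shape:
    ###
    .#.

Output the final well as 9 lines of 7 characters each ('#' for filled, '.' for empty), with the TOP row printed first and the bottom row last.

Answer: .......
.......
.......
.......
.......
...#...
...#...
..#####
.#####.

Derivation:
Drop 1: I rot2 at col 1 lands with bottom-row=0; cleared 0 line(s) (total 0); column heights now [0 1 1 1 1 0 0], max=1
Drop 2: J rot3 at col 2 lands with bottom-row=1; cleared 0 line(s) (total 0); column heights now [0 1 2 4 1 0 0], max=4
Drop 3: T rot2 at col 4 lands with bottom-row=0; cleared 0 line(s) (total 0); column heights now [0 1 2 4 2 2 2], max=4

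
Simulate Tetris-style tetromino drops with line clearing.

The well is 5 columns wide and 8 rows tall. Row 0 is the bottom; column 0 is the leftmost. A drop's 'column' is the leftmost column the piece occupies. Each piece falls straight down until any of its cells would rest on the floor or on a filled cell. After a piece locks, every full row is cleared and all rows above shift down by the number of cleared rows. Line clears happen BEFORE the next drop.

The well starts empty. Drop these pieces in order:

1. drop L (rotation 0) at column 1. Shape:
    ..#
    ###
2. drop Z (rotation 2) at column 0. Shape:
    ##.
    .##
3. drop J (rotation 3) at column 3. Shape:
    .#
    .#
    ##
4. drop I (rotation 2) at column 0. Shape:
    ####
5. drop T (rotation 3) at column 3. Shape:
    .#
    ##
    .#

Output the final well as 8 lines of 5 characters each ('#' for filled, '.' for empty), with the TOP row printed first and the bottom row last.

Drop 1: L rot0 at col 1 lands with bottom-row=0; cleared 0 line(s) (total 0); column heights now [0 1 1 2 0], max=2
Drop 2: Z rot2 at col 0 lands with bottom-row=1; cleared 0 line(s) (total 0); column heights now [3 3 2 2 0], max=3
Drop 3: J rot3 at col 3 lands with bottom-row=2; cleared 0 line(s) (total 0); column heights now [3 3 2 3 5], max=5
Drop 4: I rot2 at col 0 lands with bottom-row=3; cleared 1 line(s) (total 1); column heights now [3 3 2 3 4], max=4
Drop 5: T rot3 at col 3 lands with bottom-row=4; cleared 0 line(s) (total 1); column heights now [3 3 2 6 7], max=7

Answer: .....
....#
...##
....#
....#
##.##
.###.
.###.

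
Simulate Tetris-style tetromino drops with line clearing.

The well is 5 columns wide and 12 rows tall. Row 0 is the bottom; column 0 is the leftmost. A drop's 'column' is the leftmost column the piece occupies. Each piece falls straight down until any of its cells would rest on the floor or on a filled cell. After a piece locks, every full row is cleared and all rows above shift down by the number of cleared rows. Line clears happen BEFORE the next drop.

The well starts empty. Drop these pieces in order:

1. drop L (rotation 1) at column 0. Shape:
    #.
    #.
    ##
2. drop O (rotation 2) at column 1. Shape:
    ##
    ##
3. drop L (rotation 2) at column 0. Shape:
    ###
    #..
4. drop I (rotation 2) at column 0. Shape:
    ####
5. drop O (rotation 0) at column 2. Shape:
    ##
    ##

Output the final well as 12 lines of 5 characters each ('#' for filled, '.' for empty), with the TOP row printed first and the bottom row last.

Drop 1: L rot1 at col 0 lands with bottom-row=0; cleared 0 line(s) (total 0); column heights now [3 1 0 0 0], max=3
Drop 2: O rot2 at col 1 lands with bottom-row=1; cleared 0 line(s) (total 0); column heights now [3 3 3 0 0], max=3
Drop 3: L rot2 at col 0 lands with bottom-row=3; cleared 0 line(s) (total 0); column heights now [5 5 5 0 0], max=5
Drop 4: I rot2 at col 0 lands with bottom-row=5; cleared 0 line(s) (total 0); column heights now [6 6 6 6 0], max=6
Drop 5: O rot0 at col 2 lands with bottom-row=6; cleared 0 line(s) (total 0); column heights now [6 6 8 8 0], max=8

Answer: .....
.....
.....
.....
..##.
..##.
####.
###..
#....
###..
###..
##...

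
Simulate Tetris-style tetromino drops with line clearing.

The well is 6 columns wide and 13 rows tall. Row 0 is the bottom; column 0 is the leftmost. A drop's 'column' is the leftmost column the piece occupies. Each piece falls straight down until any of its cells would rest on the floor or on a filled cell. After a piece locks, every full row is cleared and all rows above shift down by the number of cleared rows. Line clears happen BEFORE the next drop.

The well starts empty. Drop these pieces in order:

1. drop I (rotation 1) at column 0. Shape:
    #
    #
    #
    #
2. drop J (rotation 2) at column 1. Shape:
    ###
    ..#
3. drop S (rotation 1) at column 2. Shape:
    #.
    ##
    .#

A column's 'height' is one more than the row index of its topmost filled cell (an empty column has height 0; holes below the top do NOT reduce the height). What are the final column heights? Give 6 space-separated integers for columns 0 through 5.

Drop 1: I rot1 at col 0 lands with bottom-row=0; cleared 0 line(s) (total 0); column heights now [4 0 0 0 0 0], max=4
Drop 2: J rot2 at col 1 lands with bottom-row=0; cleared 0 line(s) (total 0); column heights now [4 2 2 2 0 0], max=4
Drop 3: S rot1 at col 2 lands with bottom-row=2; cleared 0 line(s) (total 0); column heights now [4 2 5 4 0 0], max=5

Answer: 4 2 5 4 0 0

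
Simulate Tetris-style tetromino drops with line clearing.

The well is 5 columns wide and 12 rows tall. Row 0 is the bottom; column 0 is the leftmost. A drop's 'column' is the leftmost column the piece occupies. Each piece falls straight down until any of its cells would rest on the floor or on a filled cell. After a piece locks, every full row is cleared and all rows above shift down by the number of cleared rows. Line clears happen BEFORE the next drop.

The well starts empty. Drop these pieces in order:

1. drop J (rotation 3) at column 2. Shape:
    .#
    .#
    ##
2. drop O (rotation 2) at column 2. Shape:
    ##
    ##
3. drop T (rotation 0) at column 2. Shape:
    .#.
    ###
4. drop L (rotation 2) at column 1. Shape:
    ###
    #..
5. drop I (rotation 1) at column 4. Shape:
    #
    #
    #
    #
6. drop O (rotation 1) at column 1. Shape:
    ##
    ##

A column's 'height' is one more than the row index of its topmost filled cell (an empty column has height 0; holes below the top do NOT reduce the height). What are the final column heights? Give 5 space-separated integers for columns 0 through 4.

Answer: 0 10 10 8 10

Derivation:
Drop 1: J rot3 at col 2 lands with bottom-row=0; cleared 0 line(s) (total 0); column heights now [0 0 1 3 0], max=3
Drop 2: O rot2 at col 2 lands with bottom-row=3; cleared 0 line(s) (total 0); column heights now [0 0 5 5 0], max=5
Drop 3: T rot0 at col 2 lands with bottom-row=5; cleared 0 line(s) (total 0); column heights now [0 0 6 7 6], max=7
Drop 4: L rot2 at col 1 lands with bottom-row=6; cleared 0 line(s) (total 0); column heights now [0 8 8 8 6], max=8
Drop 5: I rot1 at col 4 lands with bottom-row=6; cleared 0 line(s) (total 0); column heights now [0 8 8 8 10], max=10
Drop 6: O rot1 at col 1 lands with bottom-row=8; cleared 0 line(s) (total 0); column heights now [0 10 10 8 10], max=10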